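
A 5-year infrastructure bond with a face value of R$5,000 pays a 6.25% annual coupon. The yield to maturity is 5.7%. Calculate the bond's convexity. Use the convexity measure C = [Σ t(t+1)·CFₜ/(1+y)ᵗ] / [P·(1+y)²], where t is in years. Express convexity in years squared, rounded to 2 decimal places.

22.96

With y = 0.057:
  t   CF        PV=CF/(1+0.057)^t    t·PV        t(t+1)·PV
  1       312.50       295.6481       295.6481         591.2961
  2       312.50       279.7049       559.4098       1,678.2293
  3       312.50       264.6215       793.8644       3,175.4575
  4       312.50       250.3514     1,001.4057       5,007.0286
  5     5,312.50     4,026.4657    20,132.3286     120,793.9717
  Σ                  5,116.7916    22,782.6565     131,245.9832
P = 5,116.7916.
Convexity = Σ t(t+1)·PV / [P·(1+y)²] = 131,245.9832 / (5,116.7916 × 1.117249) = 22.95823.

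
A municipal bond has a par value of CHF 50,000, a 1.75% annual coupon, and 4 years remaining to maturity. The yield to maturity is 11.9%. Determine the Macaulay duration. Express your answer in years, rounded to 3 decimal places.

3.874 years

Periodic yield y = 0.119. Discount each cash flow and weight by its year:
  t   CF        PV=CF/(1+0.119)^t    t·PV
  1       875.00       781.9482       781.9482
  2       875.00       698.7919     1,397.5839
  3       875.00       624.4789     1,873.4368
  4    50,875.00    32,447.7118   129,790.8473
  Σ                 34,552.9308   133,843.8161
Price P = Σ PV = 34,552.9308.
Macaulay duration = Σ(t·PV) / P = 133,843.8161 / 34,552.9308 = 3.87359 years.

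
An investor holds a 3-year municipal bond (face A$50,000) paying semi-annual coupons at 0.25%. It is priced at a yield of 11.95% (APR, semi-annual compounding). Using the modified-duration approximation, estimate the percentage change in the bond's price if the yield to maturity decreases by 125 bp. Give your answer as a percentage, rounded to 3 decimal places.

Periodic yield y = 0.05975. Modified duration first:
  t   CF        PV=CF/(1+0.05975)^t    t·PV
  1        62.50        58.9762        58.9762
  2        62.50        55.6510       111.3020
  3        62.50        52.5134       157.5401
  4        62.50        49.5526       198.2103
  5        62.50        46.7587       233.7937
  6    50,062.50    35,342.0699   212,052.4196
  Σ                 35,605.5218   212,812.2420
P = 35,605.5218; D_Mac = 5.97694 half-year periods = 2.98847 yrs; D_mod = 2.98847/(1+0.05975) = 2.81998 yrs.
ΔP/P ≈ -D_mod · Δy = -2.81998 × (-0.0125) = +0.035250 = +3.5250%.

+3.525%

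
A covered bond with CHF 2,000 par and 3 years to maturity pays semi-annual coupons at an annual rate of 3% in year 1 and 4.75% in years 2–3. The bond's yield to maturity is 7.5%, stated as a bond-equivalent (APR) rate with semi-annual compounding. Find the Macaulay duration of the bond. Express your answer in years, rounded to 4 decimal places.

2.8613 years

Periodic yield y = 0.0375. Discount each cash flow and weight by its period:
  t   CF        PV=CF/(1+0.0375)^t    t·PV
  1        30.00        28.9157        28.9157
  2        30.00        27.8705        55.7410
  3        47.50        42.5333       127.6000
  4        47.50        40.9960       163.9839
  5        47.50        39.5142       197.5709
  6     2,047.50     1,641.7056     9,850.2336
  Σ                  1,821.5353    10,424.0451
Price P = Σ PV = 1,821.5353.
Macaulay duration = Σ(t·PV) / P = 10,424.0451 / 1,821.5353 = 5.72267 half-year periods.
In years: 5.72267 / 2 = 2.86133 years.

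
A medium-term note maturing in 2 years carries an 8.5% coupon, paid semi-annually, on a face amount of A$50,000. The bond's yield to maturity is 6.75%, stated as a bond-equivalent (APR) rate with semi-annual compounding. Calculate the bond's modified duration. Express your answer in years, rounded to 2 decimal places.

1.82 years

Periodic yield y = 0.03375. First find Macaulay duration:
  t   CF        PV=CF/(1+0.03375)^t    t·PV
  1     2,125.00     2,055.6227     2,055.6227
  2     2,125.00     1,988.5105     3,977.0210
  3     2,125.00     1,923.5894     5,770.7681
  4    52,125.00    45,644.0295   182,576.1181
  Σ                 51,611.7521   194,379.5300
P = 51,611.7521; Macaulay duration = 194,379.5300 / 51,611.7521 = 3.76619 half-year periods = 1.88309 years.
Modified duration = D_Mac / (1 + y) = 1.88309 / 1.03375 = 1.82161 years.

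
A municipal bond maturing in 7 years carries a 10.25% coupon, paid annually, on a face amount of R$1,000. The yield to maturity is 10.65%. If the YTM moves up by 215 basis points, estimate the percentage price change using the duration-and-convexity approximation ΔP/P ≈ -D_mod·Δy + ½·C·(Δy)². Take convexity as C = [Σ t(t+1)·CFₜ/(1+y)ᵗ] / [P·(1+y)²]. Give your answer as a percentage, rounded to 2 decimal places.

With y = 0.1065:
  t   CF        PV=CF/(1+0.1065)^t    t·PV        t(t+1)·PV
  1       102.50        92.6344        92.6344         185.2689
  2       102.50        83.7184       167.4368         502.3105
  3       102.50        75.6606       226.9817         907.9268
  4       102.50        68.3783       273.5131       1,367.5657
  5       102.50        61.7969       308.9846       1,853.9074
  6       102.50        55.8490       335.0940       2,345.6578
  7     1,102.50       542.8985     3,800.2898      30,402.3180
  Σ                    980.9361     5,204.9344      37,564.9550
P = 980.9361; D_Mac = 5.30609 yrs; D_mod = 4.79538 yrs; C = 31.27802.
Duration effect: -4.79538 × (+0.0215) = -0.103101
Convexity effect: 0.5 × 31.27802 × (0.0215)² = +0.0072291
ΔP/P ≈ -0.103101 + 0.0072291 = -0.095872 = -9.5872%.

-9.59%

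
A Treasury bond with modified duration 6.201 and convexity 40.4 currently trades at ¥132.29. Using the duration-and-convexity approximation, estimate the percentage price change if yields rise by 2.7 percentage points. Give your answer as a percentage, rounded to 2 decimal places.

-15.27%

Duration effect: -D_mod·Δy = -6.201 × (+0.027) = -0.167427
Convexity effect: ½·C·(Δy)² = 0.5 × 40.4 × (0.027)² = +0.0147258
ΔP/P ≈ -0.167427 + 0.0147258 = -0.1527012
= -15.27012%.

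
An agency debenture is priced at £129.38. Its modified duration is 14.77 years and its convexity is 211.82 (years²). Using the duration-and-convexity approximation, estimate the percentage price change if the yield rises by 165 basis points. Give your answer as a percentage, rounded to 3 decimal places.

Duration effect: -D_mod·Δy = -14.77 × (+0.0165) = -0.243705
Convexity effect: ½·C·(Δy)² = 0.5 × 211.82 × (0.0165)² = +0.0288339975
ΔP/P ≈ -0.243705 + 0.0288339975 = -0.2148710025
= -21.48710025%.

-21.487%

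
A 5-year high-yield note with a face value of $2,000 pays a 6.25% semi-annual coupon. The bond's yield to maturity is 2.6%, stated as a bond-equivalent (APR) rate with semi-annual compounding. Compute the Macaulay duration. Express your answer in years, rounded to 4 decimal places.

4.4267 years

Periodic yield y = 0.013. Discount each cash flow and weight by its period:
  t   CF        PV=CF/(1+0.013)^t    t·PV
  1        62.50        61.6979        61.6979
  2        62.50        60.9061       121.8123
  3        62.50        60.1245       180.3736
  4        62.50        59.3529       237.4118
  5        62.50        58.5913       292.9563
  6        62.50        57.8393       347.0361
  7        62.50        57.0971       399.6796
  8        62.50        56.3643       450.9147
  9        62.50        55.6410       500.7691
  10    2,062.50     1,812.5897    18,125.8968
  Σ                  2,340.2043    20,718.5481
Price P = Σ PV = 2,340.2043.
Macaulay duration = Σ(t·PV) / P = 20,718.5481 / 2,340.2043 = 8.85331 half-year periods.
In years: 8.85331 / 2 = 4.42665 years.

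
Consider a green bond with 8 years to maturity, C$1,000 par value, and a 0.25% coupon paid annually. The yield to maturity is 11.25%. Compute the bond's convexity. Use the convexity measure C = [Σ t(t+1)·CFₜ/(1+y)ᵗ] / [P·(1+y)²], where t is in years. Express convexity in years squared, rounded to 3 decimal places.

57.062

With y = 0.1125:
  t   CF        PV=CF/(1+0.1125)^t    t·PV        t(t+1)·PV
  1         2.50         2.2472         2.2472           4.4944
  2         2.50         2.0199         4.0399          12.1197
  3         2.50         1.8157         5.4470          21.7882
  4         2.50         1.6321         6.5283          32.6415
  5         2.50         1.4670         7.3352          44.0110
  6         2.50         1.3187         7.9121          55.3846
  7         2.50         1.1853         8.2973          66.3786
  8     1,002.50       427.2521     3,418.0169      30,762.1525
  Σ                    438.9381     3,459.8239      30,998.9704
P = 438.9381.
Convexity = Σ t(t+1)·PV / [P·(1+y)²] = 30,998.9704 / (438.9381 × 1.237656) = 57.06161.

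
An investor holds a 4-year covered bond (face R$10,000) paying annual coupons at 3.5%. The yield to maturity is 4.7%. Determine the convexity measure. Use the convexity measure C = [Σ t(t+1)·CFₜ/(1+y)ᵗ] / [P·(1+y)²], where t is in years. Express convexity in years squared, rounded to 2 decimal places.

17.01

With y = 0.047:
  t   CF        PV=CF/(1+0.047)^t    t·PV        t(t+1)·PV
  1       350.00       334.2884       334.2884         668.5769
  2       350.00       319.2822       638.5644       1,915.6931
  3       350.00       304.9496       914.8487       3,659.3946
  4    10,350.00     8,612.9837    34,451.9346     172,259.6731
  Σ                  9,571.5038    36,339.6361     178,503.3377
P = 9,571.5038.
Convexity = Σ t(t+1)·PV / [P·(1+y)²] = 178,503.3377 / (9,571.5038 × 1.096209) = 17.01268.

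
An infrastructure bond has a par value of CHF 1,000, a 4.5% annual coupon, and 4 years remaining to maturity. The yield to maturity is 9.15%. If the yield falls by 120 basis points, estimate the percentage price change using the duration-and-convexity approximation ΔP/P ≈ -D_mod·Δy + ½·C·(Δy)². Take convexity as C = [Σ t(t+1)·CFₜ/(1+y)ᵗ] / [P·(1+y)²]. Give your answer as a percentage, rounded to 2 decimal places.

+4.20%

With y = 0.0915:
  t   CF        PV=CF/(1+0.0915)^t    t·PV        t(t+1)·PV
  1        45.00        41.2277        41.2277          82.4553
  2        45.00        37.7716        75.5431         226.6294
  3        45.00        34.6052       103.8156         415.2623
  4     1,045.00       736.2433     2,944.9730      14,724.8651
  Σ                    849.8477     3,165.5594      15,449.2122
P = 849.8477; D_Mac = 3.72486 yrs; D_mod = 3.41260 yrs; C = 15.25871.
Duration effect: -3.41260 × (-0.012) = +0.040951
Convexity effect: 0.5 × 15.25871 × (-0.012)² = +0.0010986
ΔP/P ≈ +0.040951 + 0.0010986 = +0.042050 = +4.2050%.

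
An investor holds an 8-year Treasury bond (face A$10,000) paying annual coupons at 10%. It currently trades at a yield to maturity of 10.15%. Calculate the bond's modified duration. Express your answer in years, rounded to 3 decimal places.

5.319 years

Periodic yield y = 0.1015. First find Macaulay duration:
  t   CF        PV=CF/(1+0.1015)^t    t·PV
  1     1,000.00       907.8529       907.8529
  2     1,000.00       824.1969     1,648.3939
  3     1,000.00       748.2496     2,244.7488
  4     1,000.00       679.3006     2,717.2024
  5     1,000.00       616.7050     3,083.5252
  6     1,000.00       559.8775     3,359.2648
  7     1,000.00       508.2864     3,558.0048
  8    11,000.00     5,075.9423    40,607.5381
  Σ                  9,920.4112    58,126.5309
P = 9,920.4112; Macaulay duration = 58,126.5309 / 9,920.4112 = 5.85929 years.
Modified duration = D_Mac / (1 + y) = 5.85929 / 1.1015 = 5.31937 years.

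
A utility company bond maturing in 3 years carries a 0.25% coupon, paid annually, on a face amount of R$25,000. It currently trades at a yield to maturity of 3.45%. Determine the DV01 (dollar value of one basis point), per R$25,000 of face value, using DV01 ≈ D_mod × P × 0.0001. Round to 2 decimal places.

Periodic yield y = 0.0345.
  t   CF        PV=CF/(1+0.0345)^t    t·PV
  1        62.50        60.4157        60.4157
  2        62.50        58.4008       116.8017
  3    25,062.50    22,637.7315    67,913.1946
  Σ                 22,756.5480    68,090.4119
P = 22,756.5480; D_Mac = 2.99212 yrs; D_mod = 2.89234 yrs.
DV01 ≈ 2.89234 × 22,756.5480 × 0.0001 = 6.581963.

R$6.58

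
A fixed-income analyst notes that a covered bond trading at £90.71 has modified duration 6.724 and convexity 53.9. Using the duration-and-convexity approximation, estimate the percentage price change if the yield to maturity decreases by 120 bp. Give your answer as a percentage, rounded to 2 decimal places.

+8.46%

Duration effect: -D_mod·Δy = -6.724 × (-0.012) = +0.080688
Convexity effect: ½·C·(Δy)² = 0.5 × 53.9 × (-0.012)² = +0.0038808
ΔP/P ≈ +0.080688 + 0.0038808 = +0.0845688
= +8.45688%.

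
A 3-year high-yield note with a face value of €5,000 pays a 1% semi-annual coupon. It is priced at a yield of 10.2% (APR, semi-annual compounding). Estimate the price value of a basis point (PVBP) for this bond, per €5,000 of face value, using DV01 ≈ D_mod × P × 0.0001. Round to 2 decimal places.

€1.08

Periodic yield y = 0.051.
  t   CF        PV=CF/(1+0.051)^t    t·PV
  1        25.00        23.7869        23.7869
  2        25.00        22.6326        45.2652
  3        25.00        21.5344        64.6031
  4        25.00        20.4894        81.9576
  5        25.00        19.4951        97.4757
  6     5,025.00     3,728.3766    22,370.2594
  Σ                  3,836.3149    22,683.3479
P = 3,836.3149; D_Mac = 5.91280 half-year periods = 2.95640 yrs; D_mod = 2.81294 yrs.
DV01 ≈ 2.81294 × 3,836.3149 × 0.0001 = 1.079132.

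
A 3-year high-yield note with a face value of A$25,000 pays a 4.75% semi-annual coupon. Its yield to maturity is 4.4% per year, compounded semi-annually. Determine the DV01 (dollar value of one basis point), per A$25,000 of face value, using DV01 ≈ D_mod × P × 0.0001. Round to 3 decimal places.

A$6.996

Periodic yield y = 0.022.
  t   CF        PV=CF/(1+0.022)^t    t·PV
  1       593.75       580.9687       580.9687
  2       593.75       568.4625     1,136.9250
  3       593.75       556.2256     1,668.6767
  4       593.75       544.2520     2,177.0080
  5       593.75       532.5362     2,662.6811
  6    25,593.75    22,460.9721   134,765.8327
  Σ                 25,243.4171   142,992.0921
P = 25,243.4171; D_Mac = 5.66453 half-year periods = 2.83226 yrs; D_mod = 2.77130 yrs.
DV01 ≈ 2.77130 × 25,243.4171 × 0.0001 = 6.995699.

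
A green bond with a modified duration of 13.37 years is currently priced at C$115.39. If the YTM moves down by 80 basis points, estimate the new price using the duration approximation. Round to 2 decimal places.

C$127.73

Duration approximation: ΔP/P ≈ -D_mod · Δy = -13.37 × (-0.008) = +0.106960.
New price ≈ 115.39 × (1 + 0.106960) = 127.7321144.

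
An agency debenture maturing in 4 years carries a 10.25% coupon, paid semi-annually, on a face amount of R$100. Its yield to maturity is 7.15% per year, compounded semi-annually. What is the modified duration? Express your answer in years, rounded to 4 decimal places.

3.2973 years

Periodic yield y = 0.03575. First find Macaulay duration:
  t   CF        PV=CF/(1+0.03575)^t    t·PV
  1        5.125         4.9481         4.9481
  2        5.125         4.7773         9.5546
  3        5.125         4.6124        13.8373
  4        5.125         4.4532        17.8129
  5        5.125         4.2995        21.4976
  6        5.125         4.1511        24.9067
  7        5.125         4.0078        28.0548
  8      105.125        79.3718       634.9748
  Σ                    110.6214       755.5867
P = 110.6214; Macaulay duration = 755.5867 / 110.6214 = 6.83039 half-year periods = 3.41519 years.
Modified duration = D_Mac / (1 + y) = 3.41519 / 1.03575 = 3.29731 years.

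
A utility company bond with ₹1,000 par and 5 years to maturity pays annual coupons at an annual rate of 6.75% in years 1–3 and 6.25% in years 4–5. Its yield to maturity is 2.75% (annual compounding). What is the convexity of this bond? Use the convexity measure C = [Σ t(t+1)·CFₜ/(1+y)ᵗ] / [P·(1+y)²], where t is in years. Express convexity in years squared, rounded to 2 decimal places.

24.34

With y = 0.0275:
  t   CF        PV=CF/(1+0.0275)^t    t·PV        t(t+1)·PV
  1        67.50        65.6934        65.6934         131.3869
  2        67.50        63.9352       127.8704         383.6113
  3        67.50        62.2241       186.6722         746.6886
  4        62.50        56.0729       224.2914       1,121.4572
  5     1,062.50       927.7261     4,638.6306      27,831.7837
  Σ                  1,175.6517     5,243.1581      30,214.9276
P = 1,175.6517.
Convexity = Σ t(t+1)·PV / [P·(1+y)²] = 30,214.9276 / (1,175.6517 × 1.055756) = 24.34329.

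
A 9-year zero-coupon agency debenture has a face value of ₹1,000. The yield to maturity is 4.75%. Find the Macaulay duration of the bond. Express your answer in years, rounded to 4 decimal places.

9.0000 years

A zero-coupon bond has a single cash flow at maturity, so its Macaulay duration equals its maturity: 9 years.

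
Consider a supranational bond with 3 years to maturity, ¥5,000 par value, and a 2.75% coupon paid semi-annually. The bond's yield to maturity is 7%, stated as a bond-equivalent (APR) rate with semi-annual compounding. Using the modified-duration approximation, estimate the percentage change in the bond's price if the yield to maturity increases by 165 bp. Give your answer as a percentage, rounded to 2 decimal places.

-4.61%

Periodic yield y = 0.035. Modified duration first:
  t   CF        PV=CF/(1+0.035)^t    t·PV
  1        68.75        66.4251        66.4251
  2        68.75        64.1789       128.3577
  3        68.75        62.0086       186.0257
  4        68.75        59.9117       239.6466
  5        68.75        57.8857       289.4283
  6     5,068.75     4,123.4314    24,740.5883
  Σ                  4,433.8412    25,650.4718
P = 4,433.8412; D_Mac = 5.78516 half-year periods = 2.89258 yrs; D_mod = 2.89258/(1+0.035) = 2.79476 yrs.
ΔP/P ≈ -D_mod · Δy = -2.79476 × (+0.0165) = -0.046114 = -4.6114%.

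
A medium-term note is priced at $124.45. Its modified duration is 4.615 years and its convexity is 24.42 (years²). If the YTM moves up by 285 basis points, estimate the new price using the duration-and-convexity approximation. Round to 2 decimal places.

Duration effect: -D_mod·Δy = -4.615 × (+0.0285) = -0.1315275
Convexity effect: ½·C·(Δy)² = 0.5 × 24.42 × (0.0285)² = +0.0099175725
ΔP/P ≈ -0.1315275 + 0.0099175725 = -0.1216099275
New price ≈ 124.45 × (1 - 0.1216099275) = 109.315644522625.

$109.32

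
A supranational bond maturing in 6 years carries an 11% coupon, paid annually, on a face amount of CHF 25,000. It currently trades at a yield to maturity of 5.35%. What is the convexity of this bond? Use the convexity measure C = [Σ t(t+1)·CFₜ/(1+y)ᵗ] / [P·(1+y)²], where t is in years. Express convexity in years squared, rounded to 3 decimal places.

With y = 0.0535:
  t   CF        PV=CF/(1+0.0535)^t    t·PV        t(t+1)·PV
  1     2,750.00     2,610.3465     2,610.3465       5,220.6929
  2     2,750.00     2,477.7850     4,955.5699      14,866.7098
  3     2,750.00     2,351.9554     7,055.8661      28,223.4643
  4     2,750.00     2,232.5158     8,930.0631      44,650.3153
  5     2,750.00     2,119.1417    10,595.7084      63,574.2505
  6    27,750.00    20,298.1168   121,788.7010     852,520.9067
  Σ                 32,089.8611   155,936.2549   1,009,056.3395
P = 32,089.8611.
Convexity = Σ t(t+1)·PV / [P·(1+y)²] = 1,009,056.3395 / (32,089.8611 × 1.109862) = 28.33208.

28.332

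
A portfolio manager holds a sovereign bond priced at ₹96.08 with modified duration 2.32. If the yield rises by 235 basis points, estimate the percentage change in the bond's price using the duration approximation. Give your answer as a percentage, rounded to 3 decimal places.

-5.452%

Duration approximation: ΔP/P ≈ -D_mod · Δy = -2.32 × (+0.0235) = -0.054520.
As a percentage: -5.4520%.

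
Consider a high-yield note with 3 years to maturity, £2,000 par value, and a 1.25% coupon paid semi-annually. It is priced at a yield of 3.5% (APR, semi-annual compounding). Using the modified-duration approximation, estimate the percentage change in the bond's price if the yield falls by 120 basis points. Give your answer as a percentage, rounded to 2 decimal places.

+3.48%

Periodic yield y = 0.0175. Modified duration first:
  t   CF        PV=CF/(1+0.0175)^t    t·PV
  1        12.50        12.2850        12.2850
  2        12.50        12.0737        24.1474
  3        12.50        11.8661        35.5982
  4        12.50        11.6620        46.6479
  5        12.50        11.4614        57.3070
  6     2,012.50     1,813.5494    10,881.2962
  Σ                  1,872.8976    11,057.2818
P = 1,872.8976; D_Mac = 5.90384 half-year periods = 2.95192 yrs; D_mod = 2.95192/(1+0.0175) = 2.90115 yrs.
ΔP/P ≈ -D_mod · Δy = -2.90115 × (-0.012) = +0.034814 = +3.4814%.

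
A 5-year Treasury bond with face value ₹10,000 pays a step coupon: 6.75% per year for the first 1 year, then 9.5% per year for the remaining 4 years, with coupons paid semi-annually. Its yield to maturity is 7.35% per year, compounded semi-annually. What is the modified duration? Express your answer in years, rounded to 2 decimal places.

4.07 years

Periodic yield y = 0.03675. First find Macaulay duration:
  t   CF        PV=CF/(1+0.03675)^t    t·PV
  1       337.50       325.5365       325.5365
  2       337.50       313.9971       627.9943
  3       475.00       426.2570     1,278.7709
  4       475.00       411.1473     1,644.5892
  5       475.00       396.5732     1,982.8661
  6       475.00       382.5158     2,295.0946
  7       475.00       368.9566     2,582.6963
  8       475.00       355.8781     2,847.0248
  9       475.00       343.2632     3,089.3686
  10   10,475.00     7,301.5252    73,015.2525
  Σ                 10,625.6500    89,689.1937
P = 10,625.6500; Macaulay duration = 89,689.1937 / 10,625.6500 = 8.44082 half-year periods = 4.22041 years.
Modified duration = D_Mac / (1 + y) = 4.22041 / 1.03675 = 4.07081 years.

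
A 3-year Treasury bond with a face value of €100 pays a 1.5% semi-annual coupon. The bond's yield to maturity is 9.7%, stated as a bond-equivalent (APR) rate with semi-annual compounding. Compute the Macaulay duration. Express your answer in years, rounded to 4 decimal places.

Periodic yield y = 0.0485. Discount each cash flow and weight by its period:
  t   CF        PV=CF/(1+0.0485)^t    t·PV
  1         0.75         0.7153         0.7153
  2         0.75         0.6822         1.3644
  3         0.75         0.6507         1.9520
  4         0.75         0.6206         2.4823
  5         0.75         0.5919         2.9593
  6       100.75        75.8288       454.9731
  Σ                     79.0895       464.4464
Price P = Σ PV = 79.0895.
Macaulay duration = Σ(t·PV) / P = 464.4464 / 79.0895 = 5.87242 half-year periods.
In years: 5.87242 / 2 = 2.93621 years.

2.9362 years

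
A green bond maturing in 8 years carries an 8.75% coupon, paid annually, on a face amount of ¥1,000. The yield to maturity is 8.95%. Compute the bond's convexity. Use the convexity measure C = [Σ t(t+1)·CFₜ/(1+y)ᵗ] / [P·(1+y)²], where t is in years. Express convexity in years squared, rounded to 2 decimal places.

With y = 0.0895:
  t   CF        PV=CF/(1+0.0895)^t    t·PV        t(t+1)·PV
  1        87.50        80.3121        80.3121         160.6241
  2        87.50        73.7146       147.4292         442.2877
  3        87.50        67.6591       202.9774         811.9094
  4        87.50        62.1011       248.4043       1,242.0215
  5        87.50        56.9996       284.9980       1,709.9883
  6        87.50        52.3172       313.9033       2,197.3232
  7        87.50        48.0195       336.1363       2,689.0906
  8     1,087.50       547.7866     4,382.2926      39,440.6338
  Σ                    988.9098     5,996.4533      48,693.8786
P = 988.9098.
Convexity = Σ t(t+1)·PV / [P·(1+y)²] = 48,693.8786 / (988.9098 × 1.187010) = 41.48234.

41.48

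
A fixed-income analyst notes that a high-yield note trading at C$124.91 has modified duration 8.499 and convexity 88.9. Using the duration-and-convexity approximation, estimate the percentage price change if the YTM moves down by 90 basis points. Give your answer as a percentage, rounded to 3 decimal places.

+8.009%

Duration effect: -D_mod·Δy = -8.499 × (-0.009) = +0.076491
Convexity effect: ½·C·(Δy)² = 0.5 × 88.9 × (-0.009)² = +0.00360045
ΔP/P ≈ +0.076491 + 0.00360045 = +0.08009145
= +8.009145%.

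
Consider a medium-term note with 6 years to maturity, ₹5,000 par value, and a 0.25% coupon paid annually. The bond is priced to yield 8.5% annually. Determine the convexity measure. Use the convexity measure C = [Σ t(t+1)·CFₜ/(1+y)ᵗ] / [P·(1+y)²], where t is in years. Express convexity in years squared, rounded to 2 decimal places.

35.29

With y = 0.085:
  t   CF        PV=CF/(1+0.085)^t    t·PV        t(t+1)·PV
  1        12.50        11.5207        11.5207          23.0415
  2        12.50        10.6182        21.2364          63.7091
  3        12.50         9.7864        29.3591         117.4362
  4        12.50         9.0197        36.0787         180.3936
  5        12.50         8.3131        41.5653         249.3920
  6     5,012.50     3,072.3873    18,434.3236     129,040.2652
  Σ                  3,121.6453    18,574.0838     129,674.2376
P = 3,121.6453.
Convexity = Σ t(t+1)·PV / [P·(1+y)²] = 129,674.2376 / (3,121.6453 × 1.177225) = 35.28667.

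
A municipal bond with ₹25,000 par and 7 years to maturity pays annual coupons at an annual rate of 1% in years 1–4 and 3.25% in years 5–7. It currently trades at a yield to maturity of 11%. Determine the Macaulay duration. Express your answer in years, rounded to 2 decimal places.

Periodic yield y = 0.11. Discount each cash flow and weight by its year:
  t   CF        PV=CF/(1+0.11)^t    t·PV
  1       250.00       225.2252       225.2252
  2       250.00       202.9056       405.8112
  3       250.00       182.7978       548.3935
  4       250.00       164.6827       658.7310
  5       812.50       482.1792     2,410.8960
  6       812.50       434.3957     2,606.3741
  7    25,812.50    12,432.8077    87,029.6541
  Σ                 14,124.9940    93,885.0852
Price P = Σ PV = 14,124.9940.
Macaulay duration = Σ(t·PV) / P = 93,885.0852 / 14,124.9940 = 6.64673 years.

6.65 years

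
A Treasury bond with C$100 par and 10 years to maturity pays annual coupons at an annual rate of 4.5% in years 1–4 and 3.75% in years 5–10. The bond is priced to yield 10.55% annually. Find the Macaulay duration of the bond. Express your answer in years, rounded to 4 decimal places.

7.7653 years

Periodic yield y = 0.1055. Discount each cash flow and weight by its year:
  t   CF        PV=CF/(1+0.1055)^t    t·PV
  1         4.50         4.0706         4.0706
  2         4.50         3.6821         7.3642
  3         4.50         3.3307         9.9921
  4         4.50         3.0129        12.0514
  5         3.75         2.2711        11.3555
  6         3.75         2.0544        12.3262
  7         3.75         1.8583        13.0082
  8         3.75         1.6810        13.4478
  9         3.75         1.5206        13.6850
  10      103.75        38.0540       380.5403
  Σ                     61.5356       477.8413
Price P = Σ PV = 61.5356.
Macaulay duration = Σ(t·PV) / P = 477.8413 / 61.5356 = 7.76529 years.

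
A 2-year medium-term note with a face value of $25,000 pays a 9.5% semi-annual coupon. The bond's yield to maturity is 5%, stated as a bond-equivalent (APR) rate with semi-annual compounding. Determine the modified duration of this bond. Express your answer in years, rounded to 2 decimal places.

1.83 years

Periodic yield y = 0.025. First find Macaulay duration:
  t   CF        PV=CF/(1+0.025)^t    t·PV
  1     1,187.50     1,158.5366     1,158.5366
  2     1,187.50     1,130.2796     2,260.5592
  3     1,187.50     1,102.7118     3,308.1354
  4    26,187.50    23,724.5825    94,898.3300
  Σ                 27,116.1105   101,625.5612
P = 27,116.1105; Macaulay duration = 101,625.5612 / 27,116.1105 = 3.74779 half-year periods = 1.87390 years.
Modified duration = D_Mac / (1 + y) = 1.87390 / 1.025 = 1.82819 years.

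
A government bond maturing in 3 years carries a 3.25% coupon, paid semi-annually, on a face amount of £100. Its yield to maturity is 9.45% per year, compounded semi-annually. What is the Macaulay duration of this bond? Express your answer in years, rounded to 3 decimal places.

2.870 years

Periodic yield y = 0.04725. Discount each cash flow and weight by its period:
  t   CF        PV=CF/(1+0.04725)^t    t·PV
  1        1.625         1.5517         1.5517
  2        1.625         1.4817         2.9633
  3        1.625         1.4148         4.2445
  4        1.625         1.3510         5.4040
  5        1.625         1.2900         6.4502
  6      101.625        77.0368       462.2209
  Σ                     84.1260       482.8346
Price P = Σ PV = 84.1260.
Macaulay duration = Σ(t·PV) / P = 482.8346 / 84.1260 = 5.73942 half-year periods.
In years: 5.73942 / 2 = 2.86971 years.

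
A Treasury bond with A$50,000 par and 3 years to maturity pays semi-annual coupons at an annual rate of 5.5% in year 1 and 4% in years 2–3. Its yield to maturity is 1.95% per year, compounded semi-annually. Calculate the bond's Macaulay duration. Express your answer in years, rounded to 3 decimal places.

Periodic yield y = 0.00975. Discount each cash flow and weight by its period:
  t   CF        PV=CF/(1+0.00975)^t    t·PV
  1     1,375.00     1,361.7232     1,361.7232
  2     1,375.00     1,348.5746     2,697.1492
  3     1,000.00       971.3112     2,913.9337
  4     1,000.00       961.9324     3,847.7296
  5     1,000.00       952.6441     4,763.2206
  6    51,000.00    48,115.7218   288,694.3307
  Σ                 53,711.9073   304,278.0870
Price P = Σ PV = 53,711.9073.
Macaulay duration = Σ(t·PV) / P = 304,278.0870 / 53,711.9073 = 5.66500 half-year periods.
In years: 5.66500 / 2 = 2.83250 years.

2.833 years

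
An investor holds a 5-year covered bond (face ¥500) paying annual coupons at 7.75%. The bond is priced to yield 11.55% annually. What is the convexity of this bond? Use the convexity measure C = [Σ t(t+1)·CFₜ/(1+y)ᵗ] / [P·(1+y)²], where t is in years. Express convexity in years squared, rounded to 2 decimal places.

With y = 0.1155:
  t   CF        PV=CF/(1+0.1155)^t    t·PV        t(t+1)·PV
  1        38.75        34.7378        34.7378          69.4756
  2        38.75        31.1410        62.2820         186.8460
  3        38.75        27.9166        83.7499         334.9996
  4        38.75        25.0261       100.1045         500.5223
  5       538.75       311.9173     1,559.5863       9,357.5179
  Σ                    430.7388     1,840.4604      10,449.3613
P = 430.7388.
Convexity = Σ t(t+1)·PV / [P·(1+y)²] = 10,449.3613 / (430.7388 × 1.244340) = 19.49560.

19.50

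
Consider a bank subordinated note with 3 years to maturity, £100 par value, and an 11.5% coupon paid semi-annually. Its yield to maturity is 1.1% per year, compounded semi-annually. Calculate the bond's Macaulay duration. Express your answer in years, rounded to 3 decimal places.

Periodic yield y = 0.0055. Discount each cash flow and weight by its period:
  t   CF        PV=CF/(1+0.0055)^t    t·PV
  1         5.75         5.7185         5.7185
  2         5.75         5.6873        11.3745
  3         5.75         5.6562        16.9685
  4         5.75         5.6252        22.5009
  5         5.75         5.5945        27.9723
  6       105.75       102.3265       613.9587
  Σ                    130.6081       698.4934
Price P = Σ PV = 130.6081.
Macaulay duration = Σ(t·PV) / P = 698.4934 / 130.6081 = 5.34801 half-year periods.
In years: 5.34801 / 2 = 2.67400 years.

2.674 years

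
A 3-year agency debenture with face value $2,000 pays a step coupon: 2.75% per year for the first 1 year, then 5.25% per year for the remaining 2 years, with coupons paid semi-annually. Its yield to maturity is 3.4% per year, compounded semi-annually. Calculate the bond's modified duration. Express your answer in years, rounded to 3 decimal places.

2.821 years

Periodic yield y = 0.017. First find Macaulay duration:
  t   CF        PV=CF/(1+0.017)^t    t·PV
  1        27.50        27.0403        27.0403
  2        27.50        26.5883        53.1766
  3        52.50        49.9110       149.7331
  4        52.50        49.0767       196.3069
  5        52.50        48.2564       241.2818
  6     2,052.50     1,855.0578    11,130.3469
  Σ                  2,055.9305    11,797.8855
P = 2,055.9305; Macaulay duration = 11,797.8855 / 2,055.9305 = 5.73847 half-year periods = 2.86923 years.
Modified duration = D_Mac / (1 + y) = 2.86923 / 1.017 = 2.82127 years.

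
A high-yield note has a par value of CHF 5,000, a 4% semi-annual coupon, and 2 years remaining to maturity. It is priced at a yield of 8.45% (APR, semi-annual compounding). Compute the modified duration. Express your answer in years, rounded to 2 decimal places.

1.86 years

Periodic yield y = 0.04225. First find Macaulay duration:
  t   CF        PV=CF/(1+0.04225)^t    t·PV
  1       100.00        95.9463        95.9463
  2       100.00        92.0569       184.1137
  3       100.00        88.3251       264.9754
  4     5,100.00     4,321.9781    17,287.9124
  Σ                  4,598.3064    17,832.9478
P = 4,598.3064; Macaulay duration = 17,832.9478 / 4,598.3064 = 3.87816 half-year periods = 1.93908 years.
Modified duration = D_Mac / (1 + y) = 1.93908 / 1.04225 = 1.86047 years.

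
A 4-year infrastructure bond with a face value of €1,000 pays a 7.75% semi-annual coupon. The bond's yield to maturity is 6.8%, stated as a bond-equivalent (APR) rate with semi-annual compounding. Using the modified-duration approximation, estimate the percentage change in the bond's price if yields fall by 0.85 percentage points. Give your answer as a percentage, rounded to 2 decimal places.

Periodic yield y = 0.034. Modified duration first:
  t   CF        PV=CF/(1+0.034)^t    t·PV
  1        38.75        37.4758        37.4758
  2        38.75        36.2435        72.4871
  3        38.75        35.0518       105.1553
  4        38.75        33.8992       135.5968
  5        38.75        32.7845       163.9227
  6        38.75        31.7065       190.2391
  7        38.75        30.6639       214.6476
  8     1,038.75       794.9627     6,359.7012
  Σ                  1,032.7880     7,279.2256
P = 1,032.7880; D_Mac = 7.04813 half-year periods = 3.52407 yrs; D_mod = 3.52407/(1+0.034) = 3.40819 yrs.
ΔP/P ≈ -D_mod · Δy = -3.40819 × (-0.0085) = +0.028970 = +2.8970%.

+2.90%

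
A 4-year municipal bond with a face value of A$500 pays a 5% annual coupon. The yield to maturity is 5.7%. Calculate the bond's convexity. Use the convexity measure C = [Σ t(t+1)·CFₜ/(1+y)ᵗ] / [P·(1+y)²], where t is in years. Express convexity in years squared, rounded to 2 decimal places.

With y = 0.057:
  t   CF        PV=CF/(1+0.057)^t    t·PV        t(t+1)·PV
  1        25.00        23.6518        23.6518          47.3037
  2        25.00        22.3764        44.7528         134.2583
  3        25.00        21.1697        63.5092         254.0366
  4       525.00       420.5904     1,682.3616       8,411.8080
  Σ                    487.7884     1,814.2754       8,847.4066
P = 487.7884.
Convexity = Σ t(t+1)·PV / [P·(1+y)²] = 8,847.4066 / (487.7884 × 1.117249) = 16.23434.

16.23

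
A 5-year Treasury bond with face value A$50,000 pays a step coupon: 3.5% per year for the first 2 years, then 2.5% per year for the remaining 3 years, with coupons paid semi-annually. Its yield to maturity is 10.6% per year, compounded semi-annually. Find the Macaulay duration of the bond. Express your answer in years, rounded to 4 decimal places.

Periodic yield y = 0.053. Discount each cash flow and weight by its period:
  t   CF        PV=CF/(1+0.053)^t    t·PV
  1       875.00       830.9592       830.9592
  2       875.00       789.1350     1,578.2700
  3       875.00       749.4160     2,248.2479
  4       875.00       711.6961     2,846.7843
  5       625.00       482.7677     2,413.8383
  6       625.00       458.4688     2,750.8128
  7       625.00       435.3930     3,047.7508
  8       625.00       413.4786     3,307.8289
  9       625.00       392.6672     3,534.0052
  10   50,625.00    30,205.1728   302,051.7278
  Σ                 35,469.1543   324,610.2252
Price P = Σ PV = 35,469.1543.
Macaulay duration = Σ(t·PV) / P = 324,610.2252 / 35,469.1543 = 9.15190 half-year periods.
In years: 9.15190 / 2 = 4.57595 years.

4.5760 years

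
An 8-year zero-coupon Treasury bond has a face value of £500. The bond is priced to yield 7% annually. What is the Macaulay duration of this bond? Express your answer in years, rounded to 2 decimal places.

8.00 years

A zero-coupon bond has a single cash flow at maturity, so its Macaulay duration equals its maturity: 8 years.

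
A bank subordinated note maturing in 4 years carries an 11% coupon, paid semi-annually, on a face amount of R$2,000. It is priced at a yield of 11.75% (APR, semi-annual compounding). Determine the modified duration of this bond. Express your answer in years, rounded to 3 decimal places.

3.148 years

Periodic yield y = 0.05875. First find Macaulay duration:
  t   CF        PV=CF/(1+0.05875)^t    t·PV
  1       110.00       103.8961       103.8961
  2       110.00        98.1309       196.2618
  3       110.00        92.6856       278.0569
  4       110.00        87.5425       350.1700
  5       110.00        82.6848       413.4239
  6       110.00        78.0966       468.5796
  7       110.00        73.7630       516.3412
  8     2,110.00     1,336.3957    10,691.1656
  Σ                  1,953.1953    13,017.8951
P = 1,953.1953; Macaulay duration = 13,017.8951 / 1,953.1953 = 6.66492 half-year periods = 3.33246 years.
Modified duration = D_Mac / (1 + y) = 3.33246 / 1.05875 = 3.14754 years.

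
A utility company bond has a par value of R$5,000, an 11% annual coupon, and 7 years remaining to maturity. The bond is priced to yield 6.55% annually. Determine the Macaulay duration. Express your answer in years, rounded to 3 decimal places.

5.425 years

Periodic yield y = 0.0655. Discount each cash flow and weight by its year:
  t   CF        PV=CF/(1+0.0655)^t    t·PV
  1       550.00       516.1896       516.1896
  2       550.00       484.4576       968.9152
  3       550.00       454.6763     1,364.0289
  4       550.00       426.7258     1,706.9031
  5       550.00       400.4935     2,002.4673
  6       550.00       375.8737     2,255.2423
  7     5,550.00     3,559.7443    24,918.2102
  Σ                  6,218.1608    33,731.9566
Price P = Σ PV = 6,218.1608.
Macaulay duration = Σ(t·PV) / P = 33,731.9566 / 6,218.1608 = 5.42475 years.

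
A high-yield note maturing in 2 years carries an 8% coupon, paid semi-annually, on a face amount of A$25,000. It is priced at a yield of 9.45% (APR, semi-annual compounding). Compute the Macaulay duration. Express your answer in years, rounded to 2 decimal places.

1.89 years

Periodic yield y = 0.04725. Discount each cash flow and weight by its period:
  t   CF        PV=CF/(1+0.04725)^t    t·PV
  1     1,000.00       954.8818       954.8818
  2     1,000.00       911.7993     1,823.5986
  3     1,000.00       870.6606     2,611.9818
  4    26,000.00    21,615.8278    86,463.3112
  Σ                 24,353.1695    91,853.7735
Price P = Σ PV = 24,353.1695.
Macaulay duration = Σ(t·PV) / P = 91,853.7735 / 24,353.1695 = 3.77174 half-year periods.
In years: 3.77174 / 2 = 1.88587 years.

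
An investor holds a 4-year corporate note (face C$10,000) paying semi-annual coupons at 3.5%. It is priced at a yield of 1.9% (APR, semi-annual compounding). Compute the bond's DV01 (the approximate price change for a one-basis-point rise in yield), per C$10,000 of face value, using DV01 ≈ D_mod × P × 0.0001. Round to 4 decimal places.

C$3.9695

Periodic yield y = 0.0095.
  t   CF        PV=CF/(1+0.0095)^t    t·PV
  1       175.00       173.3531       173.3531
  2       175.00       171.7218       343.4436
  3       175.00       170.1058       510.3173
  4       175.00       168.5050       674.0199
  5       175.00       166.9193       834.5963
  6       175.00       165.3484       992.0907
  7       175.00       163.7924     1,146.5469
  8    10,175.00     9,433.7385    75,469.9077
  Σ                 10,613.4843    80,144.2755
P = 10,613.4843; D_Mac = 7.55117 half-year periods = 3.77559 yrs; D_mod = 3.74006 yrs.
DV01 ≈ 3.74006 × 10,613.4843 × 0.0001 = 3.969503.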